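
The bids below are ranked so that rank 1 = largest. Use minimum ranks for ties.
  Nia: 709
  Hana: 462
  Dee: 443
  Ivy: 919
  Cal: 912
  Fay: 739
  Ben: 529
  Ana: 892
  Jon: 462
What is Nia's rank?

5

Sorted (descending): 919, 912, 892, 739, 709, 529, 462, 462, 443
The 2 values of 462 occupy positions 7–8 → each gets rank 7.
Nia has value 709 → rank 5.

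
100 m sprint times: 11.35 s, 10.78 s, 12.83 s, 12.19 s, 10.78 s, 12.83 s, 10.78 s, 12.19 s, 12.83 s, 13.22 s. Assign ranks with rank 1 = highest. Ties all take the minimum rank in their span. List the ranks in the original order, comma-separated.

Sorted (descending): 13.22, 12.83, 12.83, 12.83, 12.19, 12.19, 11.35, 10.78, 10.78, 10.78
The 3 values of 12.83 occupy positions 2–4 → each gets rank 2.
The 2 values of 12.19 occupy positions 5–6 → each gets rank 5.
The 3 values of 10.78 occupy positions 8–10 → each gets rank 8.

7, 8, 2, 5, 8, 2, 8, 5, 2, 1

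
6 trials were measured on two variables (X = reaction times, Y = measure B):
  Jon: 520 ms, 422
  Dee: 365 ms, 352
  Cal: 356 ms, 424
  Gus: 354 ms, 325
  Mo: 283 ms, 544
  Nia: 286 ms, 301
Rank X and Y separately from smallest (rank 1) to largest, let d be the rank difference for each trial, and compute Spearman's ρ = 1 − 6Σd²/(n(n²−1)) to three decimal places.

Ranks of variable 1: 6, 5, 4, 3, 1, 2
Ranks of variable 2: 4, 3, 5, 2, 6, 1
d = r₁ − r₂: 2, 2, -1, 1, -5, 1
d²: 4, 4, 1, 1, 25, 1; Σd² = 36
ρ = 1 − 6·36/(6·35) = 1 − 216/210 = -0.029

-0.029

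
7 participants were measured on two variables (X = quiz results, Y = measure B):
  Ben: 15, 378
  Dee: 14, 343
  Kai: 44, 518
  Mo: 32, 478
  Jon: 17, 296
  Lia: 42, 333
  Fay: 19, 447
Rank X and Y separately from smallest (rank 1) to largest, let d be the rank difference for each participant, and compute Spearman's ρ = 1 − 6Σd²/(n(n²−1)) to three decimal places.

0.464

Ranks of variable 1: 2, 1, 7, 5, 3, 6, 4
Ranks of variable 2: 4, 3, 7, 6, 1, 2, 5
d = r₁ − r₂: -2, -2, 0, -1, 2, 4, -1
d²: 4, 4, 0, 1, 4, 16, 1; Σd² = 30
ρ = 1 − 6·30/(7·48) = 1 − 180/336 = 0.464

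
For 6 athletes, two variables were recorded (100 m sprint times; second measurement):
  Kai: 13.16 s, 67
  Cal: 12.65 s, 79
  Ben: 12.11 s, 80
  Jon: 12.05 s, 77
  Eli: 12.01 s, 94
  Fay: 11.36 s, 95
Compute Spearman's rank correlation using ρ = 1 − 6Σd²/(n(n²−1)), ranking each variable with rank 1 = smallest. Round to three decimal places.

Ranks of variable 1: 6, 5, 4, 3, 2, 1
Ranks of variable 2: 1, 3, 4, 2, 5, 6
d = r₁ − r₂: 5, 2, 0, 1, -3, -5
d²: 25, 4, 0, 1, 9, 25; Σd² = 64
ρ = 1 − 6·64/(6·35) = 1 − 384/210 = -0.829

-0.829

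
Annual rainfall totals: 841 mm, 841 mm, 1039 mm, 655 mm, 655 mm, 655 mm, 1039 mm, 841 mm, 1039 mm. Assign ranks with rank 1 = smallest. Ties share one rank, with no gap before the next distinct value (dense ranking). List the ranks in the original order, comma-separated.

Sorted (ascending): 655, 655, 655, 841, 841, 841, 1039, 1039, 1039
The 3 values of 655 share dense rank 1.
The 3 values of 841 share dense rank 2.
The 3 values of 1039 share dense rank 3.

2, 2, 3, 1, 1, 1, 3, 2, 3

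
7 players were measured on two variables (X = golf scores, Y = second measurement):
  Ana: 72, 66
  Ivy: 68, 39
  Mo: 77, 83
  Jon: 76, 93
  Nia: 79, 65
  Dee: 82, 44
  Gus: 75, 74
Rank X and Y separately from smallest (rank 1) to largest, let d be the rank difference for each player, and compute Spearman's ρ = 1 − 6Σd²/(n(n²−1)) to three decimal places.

Ranks of variable 1: 2, 1, 5, 4, 6, 7, 3
Ranks of variable 2: 4, 1, 6, 7, 3, 2, 5
d = r₁ − r₂: -2, 0, -1, -3, 3, 5, -2
d²: 4, 0, 1, 9, 9, 25, 4; Σd² = 52
ρ = 1 − 6·52/(7·48) = 1 − 312/336 = 0.071

0.071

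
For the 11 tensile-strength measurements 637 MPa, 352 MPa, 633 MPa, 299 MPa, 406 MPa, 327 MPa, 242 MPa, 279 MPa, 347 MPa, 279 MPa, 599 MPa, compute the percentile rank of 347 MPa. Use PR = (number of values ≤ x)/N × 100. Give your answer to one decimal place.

54.5

N = 11.
Strictly below 347: 5. Equal to 347: 1.
PR = 6/11 × 100 = 54.5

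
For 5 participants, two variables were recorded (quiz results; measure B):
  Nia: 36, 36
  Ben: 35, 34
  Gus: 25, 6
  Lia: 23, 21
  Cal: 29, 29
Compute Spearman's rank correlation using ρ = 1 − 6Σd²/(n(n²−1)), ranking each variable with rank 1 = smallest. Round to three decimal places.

0.900

Ranks of variable 1: 5, 4, 2, 1, 3
Ranks of variable 2: 5, 4, 1, 2, 3
d = r₁ − r₂: 0, 0, 1, -1, 0
d²: 0, 0, 1, 1, 0; Σd² = 2
ρ = 1 − 6·2/(5·24) = 1 − 12/120 = 0.900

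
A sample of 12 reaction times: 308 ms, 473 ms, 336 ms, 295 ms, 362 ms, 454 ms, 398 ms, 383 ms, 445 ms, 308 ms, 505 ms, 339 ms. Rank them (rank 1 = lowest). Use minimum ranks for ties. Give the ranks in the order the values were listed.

Sorted (ascending): 295, 308, 308, 336, 339, 362, 383, 398, 445, 454, 473, 505
The 2 values of 308 occupy positions 2–3 → each gets rank 2.

2, 11, 4, 1, 6, 10, 8, 7, 9, 2, 12, 5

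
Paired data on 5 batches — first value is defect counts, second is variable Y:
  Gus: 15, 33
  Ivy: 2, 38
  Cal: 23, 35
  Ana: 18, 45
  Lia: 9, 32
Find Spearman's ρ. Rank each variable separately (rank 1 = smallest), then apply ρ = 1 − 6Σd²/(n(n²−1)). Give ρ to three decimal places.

0.200

Ranks of variable 1: 3, 1, 5, 4, 2
Ranks of variable 2: 2, 4, 3, 5, 1
d = r₁ − r₂: 1, -3, 2, -1, 1
d²: 1, 9, 4, 1, 1; Σd² = 16
ρ = 1 − 6·16/(5·24) = 1 − 96/120 = 0.200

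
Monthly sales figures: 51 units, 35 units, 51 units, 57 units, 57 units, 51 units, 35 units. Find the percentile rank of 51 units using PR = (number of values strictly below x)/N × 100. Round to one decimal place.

N = 7.
Strictly below 51: 2. Equal to 51: 3.
PR = 2/7 × 100 = 28.6

28.6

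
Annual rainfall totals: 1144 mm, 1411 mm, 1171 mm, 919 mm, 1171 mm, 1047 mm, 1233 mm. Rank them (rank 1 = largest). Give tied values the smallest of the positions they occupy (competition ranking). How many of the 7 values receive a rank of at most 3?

4

Sorted (descending): 1411, 1233, 1171, 1171, 1144, 1047, 919
The 2 values of 1171 occupy positions 3–4 → each gets rank 3.
Ranks ≤ 3: {1, 2, 3, 3} → 4 values.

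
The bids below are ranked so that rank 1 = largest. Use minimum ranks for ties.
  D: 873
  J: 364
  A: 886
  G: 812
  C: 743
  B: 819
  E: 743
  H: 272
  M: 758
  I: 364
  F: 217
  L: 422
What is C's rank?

6

Sorted (descending): 886, 873, 819, 812, 758, 743, 743, 422, 364, 364, 272, 217
The 2 values of 743 occupy positions 6–7 → each gets rank 6.
The 2 values of 364 occupy positions 9–10 → each gets rank 9.
C has value 743 → rank 6.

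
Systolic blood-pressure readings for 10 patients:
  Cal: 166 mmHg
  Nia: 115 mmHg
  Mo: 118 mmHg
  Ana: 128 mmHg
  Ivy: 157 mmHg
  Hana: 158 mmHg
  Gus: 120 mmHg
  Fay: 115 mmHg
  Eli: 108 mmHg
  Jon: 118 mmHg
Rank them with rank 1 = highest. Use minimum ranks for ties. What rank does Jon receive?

Sorted (descending): 166, 158, 157, 128, 120, 118, 118, 115, 115, 108
The 2 values of 118 occupy positions 6–7 → each gets rank 6.
The 2 values of 115 occupy positions 8–9 → each gets rank 8.
Jon has value 118 mmHg → rank 6.

6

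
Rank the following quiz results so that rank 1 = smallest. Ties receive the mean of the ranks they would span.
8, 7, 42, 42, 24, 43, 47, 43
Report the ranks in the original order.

Sorted (ascending): 7, 8, 24, 42, 42, 43, 43, 47
The 2 values of 42 occupy positions 4–5 → average rank (4+5)/2 = 4.5.
The 2 values of 43 occupy positions 6–7 → average rank (6+7)/2 = 6.5.

2, 1, 4.5, 4.5, 3, 6.5, 8, 6.5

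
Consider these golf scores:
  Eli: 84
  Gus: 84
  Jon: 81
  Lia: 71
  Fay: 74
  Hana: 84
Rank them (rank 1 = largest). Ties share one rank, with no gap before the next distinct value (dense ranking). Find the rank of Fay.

3

Sorted (descending): 84, 84, 84, 81, 74, 71
The 3 values of 84 share dense rank 1.
Remaining distinct values take the next consecutive integers.
Fay has value 74 → rank 3.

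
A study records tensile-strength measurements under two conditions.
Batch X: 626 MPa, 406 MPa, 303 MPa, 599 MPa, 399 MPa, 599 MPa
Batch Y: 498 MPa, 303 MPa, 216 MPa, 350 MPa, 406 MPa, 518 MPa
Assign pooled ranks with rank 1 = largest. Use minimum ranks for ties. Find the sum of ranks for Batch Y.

46

Sorted (descending): 626, 599, 599, 518, 498, 406, 406, 399, 350, 303, 303, 216
The 2 values of 599 occupy positions 2–3 → each gets rank 2.
The 2 values of 406 occupy positions 6–7 → each gets rank 6.
The 2 values of 303 occupy positions 10–11 → each gets rank 10.
Batch Y values → pooled ranks: 498→5, 303→10, 216→12, 350→9, 406→6, 518→4
Rank sum = 5 + 10 + 12 + 9 + 6 + 4 = 46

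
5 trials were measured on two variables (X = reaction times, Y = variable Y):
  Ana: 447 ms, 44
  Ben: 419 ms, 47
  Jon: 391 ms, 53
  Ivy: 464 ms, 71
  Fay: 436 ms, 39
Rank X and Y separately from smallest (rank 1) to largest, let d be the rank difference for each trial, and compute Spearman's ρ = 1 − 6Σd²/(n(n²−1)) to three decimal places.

Ranks of variable 1: 4, 2, 1, 5, 3
Ranks of variable 2: 2, 3, 4, 5, 1
d = r₁ − r₂: 2, -1, -3, 0, 2
d²: 4, 1, 9, 0, 4; Σd² = 18
ρ = 1 − 6·18/(5·24) = 1 − 108/120 = 0.100

0.100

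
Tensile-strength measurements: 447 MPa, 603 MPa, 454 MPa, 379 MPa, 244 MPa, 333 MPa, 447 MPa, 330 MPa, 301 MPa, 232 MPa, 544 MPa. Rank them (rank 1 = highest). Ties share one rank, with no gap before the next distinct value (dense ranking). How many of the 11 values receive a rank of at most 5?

Sorted (descending): 603, 544, 454, 447, 447, 379, 333, 330, 301, 244, 232
The 2 values of 447 share dense rank 4.
Remaining distinct values take the next consecutive integers.
Ranks ≤ 5: {1, 2, 3, 4, 4, 5} → 6 values.

6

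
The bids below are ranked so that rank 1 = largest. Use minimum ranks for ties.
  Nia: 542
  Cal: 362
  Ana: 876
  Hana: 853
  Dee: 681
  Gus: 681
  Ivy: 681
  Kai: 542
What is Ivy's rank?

3

Sorted (descending): 876, 853, 681, 681, 681, 542, 542, 362
The 3 values of 681 occupy positions 3–5 → each gets rank 3.
The 2 values of 542 occupy positions 6–7 → each gets rank 6.
Ivy has value 681 → rank 3.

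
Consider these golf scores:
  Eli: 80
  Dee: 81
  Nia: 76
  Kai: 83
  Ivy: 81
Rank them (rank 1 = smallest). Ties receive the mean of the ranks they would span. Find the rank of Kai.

Sorted (ascending): 76, 80, 81, 81, 83
The 2 values of 81 occupy positions 3–4 → average rank (3+4)/2 = 3.5.
Kai has value 83 → rank 5.

5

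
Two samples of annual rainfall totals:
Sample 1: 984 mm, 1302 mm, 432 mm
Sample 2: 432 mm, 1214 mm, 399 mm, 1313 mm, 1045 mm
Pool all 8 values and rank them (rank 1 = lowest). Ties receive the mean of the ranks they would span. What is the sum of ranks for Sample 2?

Sorted (ascending): 399, 432, 432, 984, 1045, 1214, 1302, 1313
The 2 values of 432 occupy positions 2–3 → average rank (2+3)/2 = 2.5.
Sample 2 values → pooled ranks: 432→2.5, 1214→6, 399→1, 1313→8, 1045→5
Rank sum = 2.5 + 6 + 1 + 8 + 5 = 22.5

22.5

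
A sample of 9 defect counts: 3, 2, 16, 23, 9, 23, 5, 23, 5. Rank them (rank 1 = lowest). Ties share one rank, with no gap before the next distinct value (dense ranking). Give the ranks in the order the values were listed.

2, 1, 5, 6, 4, 6, 3, 6, 3

Sorted (ascending): 2, 3, 5, 5, 9, 16, 23, 23, 23
The 2 values of 5 share dense rank 3.
The 3 values of 23 share dense rank 6.
Remaining distinct values take the next consecutive integers.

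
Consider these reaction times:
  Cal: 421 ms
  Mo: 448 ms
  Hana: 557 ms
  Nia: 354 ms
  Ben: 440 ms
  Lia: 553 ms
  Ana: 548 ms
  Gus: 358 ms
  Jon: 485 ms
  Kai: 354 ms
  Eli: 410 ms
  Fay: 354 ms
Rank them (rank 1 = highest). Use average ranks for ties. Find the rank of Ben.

6

Sorted (descending): 557, 553, 548, 485, 448, 440, 421, 410, 358, 354, 354, 354
The 3 values of 354 occupy positions 10–12 → average rank 11.
Ben has value 440 ms → rank 6.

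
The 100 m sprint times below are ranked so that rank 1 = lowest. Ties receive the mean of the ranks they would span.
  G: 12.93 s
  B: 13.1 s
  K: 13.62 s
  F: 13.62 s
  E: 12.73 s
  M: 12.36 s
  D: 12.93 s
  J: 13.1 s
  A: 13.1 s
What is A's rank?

6

Sorted (ascending): 12.36, 12.73, 12.93, 12.93, 13.1, 13.1, 13.1, 13.62, 13.62
The 2 values of 12.93 occupy positions 3–4 → average rank (3+4)/2 = 3.5.
The 3 values of 13.1 occupy positions 5–7 → average rank 6.
The 2 values of 13.62 occupy positions 8–9 → average rank (8+9)/2 = 8.5.
A has value 13.1 s → rank 6.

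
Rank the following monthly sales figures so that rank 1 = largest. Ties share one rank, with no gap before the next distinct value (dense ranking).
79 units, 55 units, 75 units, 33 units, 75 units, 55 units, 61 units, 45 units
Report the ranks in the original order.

1, 4, 2, 6, 2, 4, 3, 5

Sorted (descending): 79, 75, 75, 61, 55, 55, 45, 33
The 2 values of 75 share dense rank 2.
The 2 values of 55 share dense rank 4.
Remaining distinct values take the next consecutive integers.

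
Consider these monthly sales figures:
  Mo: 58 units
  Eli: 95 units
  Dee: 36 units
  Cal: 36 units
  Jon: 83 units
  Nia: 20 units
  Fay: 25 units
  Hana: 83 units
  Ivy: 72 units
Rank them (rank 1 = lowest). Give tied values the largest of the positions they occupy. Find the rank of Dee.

4

Sorted (ascending): 20, 25, 36, 36, 58, 72, 83, 83, 95
The 2 values of 36 occupy positions 3–4 → each gets rank 4.
The 2 values of 83 occupy positions 7–8 → each gets rank 8.
Dee has value 36 units → rank 4.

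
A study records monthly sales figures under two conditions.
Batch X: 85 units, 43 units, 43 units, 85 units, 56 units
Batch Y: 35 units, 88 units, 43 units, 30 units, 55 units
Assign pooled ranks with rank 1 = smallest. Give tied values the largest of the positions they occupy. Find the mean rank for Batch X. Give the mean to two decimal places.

Sorted (ascending): 30, 35, 43, 43, 43, 55, 56, 85, 85, 88
The 3 values of 43 occupy positions 3–5 → each gets rank 5.
The 2 values of 85 occupy positions 8–9 → each gets rank 9.
Batch X values → pooled ranks: 85→9, 43→5, 43→5, 85→9, 56→7
Mean rank = (9 + 5 + 5 + 9 + 7) / 5 = 7.00

7.00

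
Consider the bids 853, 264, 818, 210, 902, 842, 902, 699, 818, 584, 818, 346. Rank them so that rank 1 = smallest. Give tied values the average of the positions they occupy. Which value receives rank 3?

346

Sorted (ascending): 210, 264, 346, 584, 699, 818, 818, 818, 842, 853, 902, 902
The 3 values of 818 occupy positions 6–8 → average rank 7.
The 2 values of 902 occupy positions 11–12 → average rank (11+12)/2 = 11.5.
Rank 3 → value 346.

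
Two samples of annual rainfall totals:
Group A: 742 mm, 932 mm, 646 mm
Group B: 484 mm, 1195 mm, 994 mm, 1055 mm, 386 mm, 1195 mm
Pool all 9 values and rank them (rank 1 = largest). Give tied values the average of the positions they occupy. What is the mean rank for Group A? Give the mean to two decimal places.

6.00

Sorted (descending): 1195, 1195, 1055, 994, 932, 742, 646, 484, 386
The 2 values of 1195 occupy positions 1–2 → average rank (1+2)/2 = 1.5.
Group A values → pooled ranks: 742→6, 932→5, 646→7
Mean rank = (6 + 5 + 7) / 3 = 6.00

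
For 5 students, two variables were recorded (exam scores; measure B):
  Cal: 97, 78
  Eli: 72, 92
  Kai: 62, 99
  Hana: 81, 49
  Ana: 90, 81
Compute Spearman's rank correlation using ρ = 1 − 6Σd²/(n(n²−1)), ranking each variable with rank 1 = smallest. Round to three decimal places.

-0.700

Ranks of variable 1: 5, 2, 1, 3, 4
Ranks of variable 2: 2, 4, 5, 1, 3
d = r₁ − r₂: 3, -2, -4, 2, 1
d²: 9, 4, 16, 4, 1; Σd² = 34
ρ = 1 − 6·34/(5·24) = 1 − 204/120 = -0.700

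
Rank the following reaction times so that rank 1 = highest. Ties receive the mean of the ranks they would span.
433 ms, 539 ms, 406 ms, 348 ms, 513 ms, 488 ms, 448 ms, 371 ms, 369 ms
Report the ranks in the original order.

Sorted (descending): 539, 513, 488, 448, 433, 406, 371, 369, 348
No ties — each value takes its position as its rank.

5, 1, 6, 9, 2, 3, 4, 7, 8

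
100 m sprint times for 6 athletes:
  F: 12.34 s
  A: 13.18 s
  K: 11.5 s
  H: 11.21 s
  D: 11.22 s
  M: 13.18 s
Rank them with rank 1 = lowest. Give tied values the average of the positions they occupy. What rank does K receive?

3

Sorted (ascending): 11.21, 11.22, 11.5, 12.34, 13.18, 13.18
The 2 values of 13.18 occupy positions 5–6 → average rank (5+6)/2 = 5.5.
K has value 11.5 s → rank 3.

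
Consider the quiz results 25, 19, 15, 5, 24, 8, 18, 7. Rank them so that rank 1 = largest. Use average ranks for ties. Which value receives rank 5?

Sorted (descending): 25, 24, 19, 18, 15, 8, 7, 5
No ties — each value takes its position as its rank.
Rank 5 → value 15.

15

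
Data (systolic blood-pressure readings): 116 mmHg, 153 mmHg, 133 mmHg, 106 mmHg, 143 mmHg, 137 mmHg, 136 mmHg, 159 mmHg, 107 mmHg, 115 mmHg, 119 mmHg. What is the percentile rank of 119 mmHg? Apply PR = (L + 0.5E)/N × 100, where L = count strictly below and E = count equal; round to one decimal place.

40.9

N = 11.
Strictly below 119: 4. Equal to 119: 1.
PR = (4 + 0.5·1)/11 × 100 = 40.9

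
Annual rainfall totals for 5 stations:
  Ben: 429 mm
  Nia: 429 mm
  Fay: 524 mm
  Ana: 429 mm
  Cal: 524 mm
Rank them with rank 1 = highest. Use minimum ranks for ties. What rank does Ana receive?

Sorted (descending): 524, 524, 429, 429, 429
The 2 values of 524 occupy positions 1–2 → each gets rank 1.
The 3 values of 429 occupy positions 3–5 → each gets rank 3.
Ana has value 429 mm → rank 3.

3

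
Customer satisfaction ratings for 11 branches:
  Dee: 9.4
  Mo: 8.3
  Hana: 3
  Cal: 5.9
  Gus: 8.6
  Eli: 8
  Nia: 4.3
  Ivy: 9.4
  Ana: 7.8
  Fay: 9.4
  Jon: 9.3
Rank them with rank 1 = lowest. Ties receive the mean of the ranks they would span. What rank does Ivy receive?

10

Sorted (ascending): 3, 4.3, 5.9, 7.8, 8, 8.3, 8.6, 9.3, 9.4, 9.4, 9.4
The 3 values of 9.4 occupy positions 9–11 → average rank 10.
Ivy has value 9.4 → rank 10.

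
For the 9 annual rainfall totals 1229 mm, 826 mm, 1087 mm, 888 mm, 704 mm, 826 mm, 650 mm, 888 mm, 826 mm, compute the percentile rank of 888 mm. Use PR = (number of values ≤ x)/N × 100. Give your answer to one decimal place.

77.8

N = 9.
Strictly below 888: 5. Equal to 888: 2.
PR = 7/9 × 100 = 77.8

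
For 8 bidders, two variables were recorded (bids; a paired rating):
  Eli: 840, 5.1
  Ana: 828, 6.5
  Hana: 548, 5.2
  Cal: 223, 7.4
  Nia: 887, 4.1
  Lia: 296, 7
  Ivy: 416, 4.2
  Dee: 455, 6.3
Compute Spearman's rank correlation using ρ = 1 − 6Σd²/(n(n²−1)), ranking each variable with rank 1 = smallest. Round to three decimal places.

-0.690

Ranks of variable 1: 7, 6, 5, 1, 8, 2, 3, 4
Ranks of variable 2: 3, 6, 4, 8, 1, 7, 2, 5
d = r₁ − r₂: 4, 0, 1, -7, 7, -5, 1, -1
d²: 16, 0, 1, 49, 49, 25, 1, 1; Σd² = 142
ρ = 1 − 6·142/(8·63) = 1 − 852/504 = -0.690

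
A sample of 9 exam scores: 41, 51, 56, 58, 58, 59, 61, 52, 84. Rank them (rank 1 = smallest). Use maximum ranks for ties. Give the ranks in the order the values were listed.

Sorted (ascending): 41, 51, 52, 56, 58, 58, 59, 61, 84
The 2 values of 58 occupy positions 5–6 → each gets rank 6.

1, 2, 4, 6, 6, 7, 8, 3, 9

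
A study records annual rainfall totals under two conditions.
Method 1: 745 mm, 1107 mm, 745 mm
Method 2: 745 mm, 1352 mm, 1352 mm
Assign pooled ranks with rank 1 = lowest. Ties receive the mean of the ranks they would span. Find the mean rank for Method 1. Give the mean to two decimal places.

Sorted (ascending): 745, 745, 745, 1107, 1352, 1352
The 3 values of 745 occupy positions 1–3 → average rank 2.
The 2 values of 1352 occupy positions 5–6 → average rank (5+6)/2 = 5.5.
Method 1 values → pooled ranks: 745→2, 1107→4, 745→2
Mean rank = (2 + 4 + 2) / 3 = 2.67

2.67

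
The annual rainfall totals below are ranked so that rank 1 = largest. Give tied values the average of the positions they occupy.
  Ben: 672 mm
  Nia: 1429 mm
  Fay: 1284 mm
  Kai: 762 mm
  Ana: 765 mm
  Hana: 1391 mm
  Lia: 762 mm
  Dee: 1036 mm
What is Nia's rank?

Sorted (descending): 1429, 1391, 1284, 1036, 765, 762, 762, 672
The 2 values of 762 occupy positions 6–7 → average rank (6+7)/2 = 6.5.
Nia has value 1429 mm → rank 1.

1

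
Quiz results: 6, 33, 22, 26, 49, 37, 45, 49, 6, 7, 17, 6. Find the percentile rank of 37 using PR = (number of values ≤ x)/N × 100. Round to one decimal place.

N = 12.
Strictly below 37: 8. Equal to 37: 1.
PR = 9/12 × 100 = 75.0

75.0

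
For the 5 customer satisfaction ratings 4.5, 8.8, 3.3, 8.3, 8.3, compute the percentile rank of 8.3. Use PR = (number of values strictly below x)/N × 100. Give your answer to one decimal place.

N = 5.
Strictly below 8.3: 2. Equal to 8.3: 2.
PR = 2/5 × 100 = 40.0

40.0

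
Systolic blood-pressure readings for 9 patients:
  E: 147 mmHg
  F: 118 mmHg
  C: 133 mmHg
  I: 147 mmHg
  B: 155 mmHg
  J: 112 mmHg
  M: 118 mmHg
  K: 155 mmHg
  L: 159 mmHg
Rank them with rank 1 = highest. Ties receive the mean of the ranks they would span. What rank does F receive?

7.5

Sorted (descending): 159, 155, 155, 147, 147, 133, 118, 118, 112
The 2 values of 155 occupy positions 2–3 → average rank (2+3)/2 = 2.5.
The 2 values of 147 occupy positions 4–5 → average rank (4+5)/2 = 4.5.
The 2 values of 118 occupy positions 7–8 → average rank (7+8)/2 = 7.5.
F has value 118 mmHg → rank 7.5.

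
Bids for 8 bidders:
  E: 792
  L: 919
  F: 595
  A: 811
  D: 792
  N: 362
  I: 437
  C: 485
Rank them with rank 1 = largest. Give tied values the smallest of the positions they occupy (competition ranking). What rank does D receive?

Sorted (descending): 919, 811, 792, 792, 595, 485, 437, 362
The 2 values of 792 occupy positions 3–4 → each gets rank 3.
D has value 792 → rank 3.

3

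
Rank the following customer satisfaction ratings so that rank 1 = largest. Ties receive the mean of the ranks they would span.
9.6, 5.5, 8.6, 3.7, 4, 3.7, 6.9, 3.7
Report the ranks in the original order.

Sorted (descending): 9.6, 8.6, 6.9, 5.5, 4, 3.7, 3.7, 3.7
The 3 values of 3.7 occupy positions 6–8 → average rank 7.

1, 4, 2, 7, 5, 7, 3, 7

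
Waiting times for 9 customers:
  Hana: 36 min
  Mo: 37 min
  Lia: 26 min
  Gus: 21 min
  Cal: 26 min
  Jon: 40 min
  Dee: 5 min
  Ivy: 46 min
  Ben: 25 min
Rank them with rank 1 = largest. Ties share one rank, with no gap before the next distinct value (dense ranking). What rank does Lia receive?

5

Sorted (descending): 46, 40, 37, 36, 26, 26, 25, 21, 5
The 2 values of 26 share dense rank 5.
Remaining distinct values take the next consecutive integers.
Lia has value 26 min → rank 5.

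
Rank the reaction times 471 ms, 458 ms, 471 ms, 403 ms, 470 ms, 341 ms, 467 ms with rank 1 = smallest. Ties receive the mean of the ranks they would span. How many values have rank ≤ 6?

Sorted (ascending): 341, 403, 458, 467, 470, 471, 471
The 2 values of 471 occupy positions 6–7 → average rank (6+7)/2 = 6.5.
Ranks ≤ 6: {1, 2, 3, 4, 5} → 5 values.

5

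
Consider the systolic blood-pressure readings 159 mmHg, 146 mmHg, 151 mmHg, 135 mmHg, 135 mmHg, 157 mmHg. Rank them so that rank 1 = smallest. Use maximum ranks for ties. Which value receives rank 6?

Sorted (ascending): 135, 135, 146, 151, 157, 159
The 2 values of 135 occupy positions 1–2 → each gets rank 2.
Rank 6 → value 159.

159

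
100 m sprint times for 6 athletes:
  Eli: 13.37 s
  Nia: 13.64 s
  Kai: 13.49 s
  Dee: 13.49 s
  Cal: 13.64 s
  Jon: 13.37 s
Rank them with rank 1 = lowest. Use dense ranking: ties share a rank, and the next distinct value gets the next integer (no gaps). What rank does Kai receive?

Sorted (ascending): 13.37, 13.37, 13.49, 13.49, 13.64, 13.64
The 2 values of 13.37 share dense rank 1.
The 2 values of 13.49 share dense rank 2.
The 2 values of 13.64 share dense rank 3.
Kai has value 13.49 s → rank 2.

2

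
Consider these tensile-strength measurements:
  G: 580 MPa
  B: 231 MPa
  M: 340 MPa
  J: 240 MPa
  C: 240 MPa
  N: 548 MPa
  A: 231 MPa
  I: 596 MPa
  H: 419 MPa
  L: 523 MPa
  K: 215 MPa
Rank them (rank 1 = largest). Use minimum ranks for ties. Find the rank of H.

Sorted (descending): 596, 580, 548, 523, 419, 340, 240, 240, 231, 231, 215
The 2 values of 240 occupy positions 7–8 → each gets rank 7.
The 2 values of 231 occupy positions 9–10 → each gets rank 9.
H has value 419 MPa → rank 5.

5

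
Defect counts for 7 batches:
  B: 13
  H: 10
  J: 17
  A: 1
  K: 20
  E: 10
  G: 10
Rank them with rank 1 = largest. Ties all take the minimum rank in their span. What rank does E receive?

Sorted (descending): 20, 17, 13, 10, 10, 10, 1
The 3 values of 10 occupy positions 4–6 → each gets rank 4.
E has value 10 → rank 4.

4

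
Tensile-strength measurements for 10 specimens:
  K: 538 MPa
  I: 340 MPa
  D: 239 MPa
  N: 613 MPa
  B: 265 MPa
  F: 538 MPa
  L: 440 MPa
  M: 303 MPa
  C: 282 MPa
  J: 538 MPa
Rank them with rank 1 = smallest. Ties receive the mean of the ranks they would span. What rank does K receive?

8

Sorted (ascending): 239, 265, 282, 303, 340, 440, 538, 538, 538, 613
The 3 values of 538 occupy positions 7–9 → average rank 8.
K has value 538 MPa → rank 8.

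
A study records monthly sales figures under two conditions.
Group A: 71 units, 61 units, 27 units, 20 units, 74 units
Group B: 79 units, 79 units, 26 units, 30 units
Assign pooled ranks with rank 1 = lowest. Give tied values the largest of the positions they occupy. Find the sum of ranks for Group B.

Sorted (ascending): 20, 26, 27, 30, 61, 71, 74, 79, 79
The 2 values of 79 occupy positions 8–9 → each gets rank 9.
Group B values → pooled ranks: 79→9, 79→9, 26→2, 30→4
Rank sum = 9 + 9 + 2 + 4 = 24

24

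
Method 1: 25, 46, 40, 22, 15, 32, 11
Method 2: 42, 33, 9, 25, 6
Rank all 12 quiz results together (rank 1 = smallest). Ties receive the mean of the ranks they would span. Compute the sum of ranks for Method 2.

29.5

Sorted (ascending): 6, 9, 11, 15, 22, 25, 25, 32, 33, 40, 42, 46
The 2 values of 25 occupy positions 6–7 → average rank (6+7)/2 = 6.5.
Method 2 values → pooled ranks: 42→11, 33→9, 9→2, 25→6.5, 6→1
Rank sum = 11 + 9 + 2 + 6.5 + 1 = 29.5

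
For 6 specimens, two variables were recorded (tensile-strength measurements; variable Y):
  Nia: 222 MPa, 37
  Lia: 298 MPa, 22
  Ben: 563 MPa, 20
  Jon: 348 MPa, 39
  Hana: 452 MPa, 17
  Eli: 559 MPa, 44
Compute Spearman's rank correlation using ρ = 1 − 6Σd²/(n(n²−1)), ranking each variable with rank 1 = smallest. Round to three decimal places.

-0.143

Ranks of variable 1: 1, 2, 6, 3, 4, 5
Ranks of variable 2: 4, 3, 2, 5, 1, 6
d = r₁ − r₂: -3, -1, 4, -2, 3, -1
d²: 9, 1, 16, 4, 9, 1; Σd² = 40
ρ = 1 − 6·40/(6·35) = 1 − 240/210 = -0.143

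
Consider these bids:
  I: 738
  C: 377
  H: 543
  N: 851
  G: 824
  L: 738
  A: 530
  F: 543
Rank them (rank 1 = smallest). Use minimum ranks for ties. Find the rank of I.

5

Sorted (ascending): 377, 530, 543, 543, 738, 738, 824, 851
The 2 values of 543 occupy positions 3–4 → each gets rank 3.
The 2 values of 738 occupy positions 5–6 → each gets rank 5.
I has value 738 → rank 5.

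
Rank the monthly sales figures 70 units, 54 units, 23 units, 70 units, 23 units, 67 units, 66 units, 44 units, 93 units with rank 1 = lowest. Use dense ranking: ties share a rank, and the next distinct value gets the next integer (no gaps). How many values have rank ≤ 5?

6

Sorted (ascending): 23, 23, 44, 54, 66, 67, 70, 70, 93
The 2 values of 23 share dense rank 1.
The 2 values of 70 share dense rank 6.
Remaining distinct values take the next consecutive integers.
Ranks ≤ 5: {1, 1, 2, 3, 4, 5} → 6 values.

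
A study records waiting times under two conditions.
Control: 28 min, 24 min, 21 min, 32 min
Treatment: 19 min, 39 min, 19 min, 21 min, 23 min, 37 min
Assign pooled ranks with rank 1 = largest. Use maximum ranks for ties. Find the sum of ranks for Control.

Sorted (descending): 39, 37, 32, 28, 24, 23, 21, 21, 19, 19
The 2 values of 21 occupy positions 7–8 → each gets rank 8.
The 2 values of 19 occupy positions 9–10 → each gets rank 10.
Control values → pooled ranks: 28→4, 24→5, 21→8, 32→3
Rank sum = 4 + 5 + 8 + 3 = 20

20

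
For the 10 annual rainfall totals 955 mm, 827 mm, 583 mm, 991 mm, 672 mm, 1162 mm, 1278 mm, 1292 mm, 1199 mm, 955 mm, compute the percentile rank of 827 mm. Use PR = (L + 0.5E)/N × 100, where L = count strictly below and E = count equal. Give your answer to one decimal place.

25.0

N = 10.
Strictly below 827: 2. Equal to 827: 1.
PR = (2 + 0.5·1)/10 × 100 = 25.0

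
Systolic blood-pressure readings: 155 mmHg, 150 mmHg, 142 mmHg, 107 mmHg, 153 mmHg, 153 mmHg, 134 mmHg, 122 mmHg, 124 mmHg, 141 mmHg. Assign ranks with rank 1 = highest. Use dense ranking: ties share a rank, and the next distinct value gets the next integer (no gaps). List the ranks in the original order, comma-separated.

Sorted (descending): 155, 153, 153, 150, 142, 141, 134, 124, 122, 107
The 2 values of 153 share dense rank 2.
Remaining distinct values take the next consecutive integers.

1, 3, 4, 9, 2, 2, 6, 8, 7, 5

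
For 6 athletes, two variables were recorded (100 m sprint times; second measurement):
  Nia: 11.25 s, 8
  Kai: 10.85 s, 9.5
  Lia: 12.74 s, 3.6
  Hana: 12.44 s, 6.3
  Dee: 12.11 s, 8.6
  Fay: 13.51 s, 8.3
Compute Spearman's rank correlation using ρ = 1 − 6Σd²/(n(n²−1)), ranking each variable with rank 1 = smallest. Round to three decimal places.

Ranks of variable 1: 2, 1, 5, 4, 3, 6
Ranks of variable 2: 3, 6, 1, 2, 5, 4
d = r₁ − r₂: -1, -5, 4, 2, -2, 2
d²: 1, 25, 16, 4, 4, 4; Σd² = 54
ρ = 1 − 6·54/(6·35) = 1 − 324/210 = -0.543

-0.543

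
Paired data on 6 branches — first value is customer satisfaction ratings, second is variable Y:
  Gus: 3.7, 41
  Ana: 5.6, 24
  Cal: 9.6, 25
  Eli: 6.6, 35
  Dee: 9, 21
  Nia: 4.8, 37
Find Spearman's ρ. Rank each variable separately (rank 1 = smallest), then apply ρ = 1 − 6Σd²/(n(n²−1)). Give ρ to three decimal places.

Ranks of variable 1: 1, 3, 6, 4, 5, 2
Ranks of variable 2: 6, 2, 3, 4, 1, 5
d = r₁ − r₂: -5, 1, 3, 0, 4, -3
d²: 25, 1, 9, 0, 16, 9; Σd² = 60
ρ = 1 − 6·60/(6·35) = 1 − 360/210 = -0.714

-0.714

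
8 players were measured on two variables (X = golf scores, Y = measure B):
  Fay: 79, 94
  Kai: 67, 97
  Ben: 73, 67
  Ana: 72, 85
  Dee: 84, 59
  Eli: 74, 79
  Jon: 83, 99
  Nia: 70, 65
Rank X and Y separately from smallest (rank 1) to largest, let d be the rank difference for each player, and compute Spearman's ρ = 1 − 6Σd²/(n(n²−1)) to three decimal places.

-0.095

Ranks of variable 1: 6, 1, 4, 3, 8, 5, 7, 2
Ranks of variable 2: 6, 7, 3, 5, 1, 4, 8, 2
d = r₁ − r₂: 0, -6, 1, -2, 7, 1, -1, 0
d²: 0, 36, 1, 4, 49, 1, 1, 0; Σd² = 92
ρ = 1 − 6·92/(8·63) = 1 − 552/504 = -0.095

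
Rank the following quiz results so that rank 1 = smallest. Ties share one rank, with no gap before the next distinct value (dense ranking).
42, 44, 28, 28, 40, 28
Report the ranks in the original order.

Sorted (ascending): 28, 28, 28, 40, 42, 44
The 3 values of 28 share dense rank 1.
Remaining distinct values take the next consecutive integers.

3, 4, 1, 1, 2, 1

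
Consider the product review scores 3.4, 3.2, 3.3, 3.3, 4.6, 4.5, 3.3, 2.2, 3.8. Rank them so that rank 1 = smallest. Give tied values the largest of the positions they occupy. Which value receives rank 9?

Sorted (ascending): 2.2, 3.2, 3.3, 3.3, 3.3, 3.4, 3.8, 4.5, 4.6
The 3 values of 3.3 occupy positions 3–5 → each gets rank 5.
Rank 9 → value 4.6.

4.6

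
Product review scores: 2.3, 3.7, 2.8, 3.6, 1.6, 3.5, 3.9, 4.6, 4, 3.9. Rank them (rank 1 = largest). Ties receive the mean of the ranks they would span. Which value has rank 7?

Sorted (descending): 4.6, 4, 3.9, 3.9, 3.7, 3.6, 3.5, 2.8, 2.3, 1.6
The 2 values of 3.9 occupy positions 3–4 → average rank (3+4)/2 = 3.5.
Rank 7 → value 3.5.

3.5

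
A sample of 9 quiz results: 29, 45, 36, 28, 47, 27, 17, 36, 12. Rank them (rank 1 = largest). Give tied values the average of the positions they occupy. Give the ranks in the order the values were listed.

5, 2, 3.5, 6, 1, 7, 8, 3.5, 9

Sorted (descending): 47, 45, 36, 36, 29, 28, 27, 17, 12
The 2 values of 36 occupy positions 3–4 → average rank (3+4)/2 = 3.5.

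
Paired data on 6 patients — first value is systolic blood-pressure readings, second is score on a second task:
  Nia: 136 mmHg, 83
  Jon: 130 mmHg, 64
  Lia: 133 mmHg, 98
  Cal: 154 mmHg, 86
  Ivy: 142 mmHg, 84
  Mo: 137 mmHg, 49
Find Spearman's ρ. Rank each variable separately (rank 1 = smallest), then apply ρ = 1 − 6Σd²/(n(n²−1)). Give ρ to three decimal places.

0.200

Ranks of variable 1: 3, 1, 2, 6, 5, 4
Ranks of variable 2: 3, 2, 6, 5, 4, 1
d = r₁ − r₂: 0, -1, -4, 1, 1, 3
d²: 0, 1, 16, 1, 1, 9; Σd² = 28
ρ = 1 − 6·28/(6·35) = 1 − 168/210 = 0.200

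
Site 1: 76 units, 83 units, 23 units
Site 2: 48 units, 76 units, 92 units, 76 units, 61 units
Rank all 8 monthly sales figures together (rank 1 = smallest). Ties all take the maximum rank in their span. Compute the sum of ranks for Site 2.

25

Sorted (ascending): 23, 48, 61, 76, 76, 76, 83, 92
The 3 values of 76 occupy positions 4–6 → each gets rank 6.
Site 2 values → pooled ranks: 48→2, 76→6, 92→8, 76→6, 61→3
Rank sum = 2 + 6 + 8 + 6 + 3 = 25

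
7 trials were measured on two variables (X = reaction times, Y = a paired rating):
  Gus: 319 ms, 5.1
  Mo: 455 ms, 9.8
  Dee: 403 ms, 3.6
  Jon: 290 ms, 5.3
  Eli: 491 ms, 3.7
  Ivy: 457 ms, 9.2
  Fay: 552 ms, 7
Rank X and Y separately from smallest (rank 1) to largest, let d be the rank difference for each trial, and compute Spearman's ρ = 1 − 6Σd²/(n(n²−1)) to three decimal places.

Ranks of variable 1: 2, 4, 3, 1, 6, 5, 7
Ranks of variable 2: 3, 7, 1, 4, 2, 6, 5
d = r₁ − r₂: -1, -3, 2, -3, 4, -1, 2
d²: 1, 9, 4, 9, 16, 1, 4; Σd² = 44
ρ = 1 − 6·44/(7·48) = 1 − 264/336 = 0.214

0.214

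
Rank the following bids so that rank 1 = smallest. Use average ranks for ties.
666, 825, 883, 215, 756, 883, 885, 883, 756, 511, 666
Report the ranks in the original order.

Sorted (ascending): 215, 511, 666, 666, 756, 756, 825, 883, 883, 883, 885
The 2 values of 666 occupy positions 3–4 → average rank (3+4)/2 = 3.5.
The 2 values of 756 occupy positions 5–6 → average rank (5+6)/2 = 5.5.
The 3 values of 883 occupy positions 8–10 → average rank 9.

3.5, 7, 9, 1, 5.5, 9, 11, 9, 5.5, 2, 3.5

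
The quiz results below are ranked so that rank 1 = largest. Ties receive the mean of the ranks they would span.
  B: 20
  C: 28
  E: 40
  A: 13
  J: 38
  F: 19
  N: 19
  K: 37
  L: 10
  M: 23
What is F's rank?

Sorted (descending): 40, 38, 37, 28, 23, 20, 19, 19, 13, 10
The 2 values of 19 occupy positions 7–8 → average rank (7+8)/2 = 7.5.
F has value 19 → rank 7.5.

7.5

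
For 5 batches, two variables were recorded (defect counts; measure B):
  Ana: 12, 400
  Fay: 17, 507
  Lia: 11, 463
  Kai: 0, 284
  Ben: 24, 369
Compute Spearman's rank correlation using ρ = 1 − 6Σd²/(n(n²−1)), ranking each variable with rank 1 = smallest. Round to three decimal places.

Ranks of variable 1: 3, 4, 2, 1, 5
Ranks of variable 2: 3, 5, 4, 1, 2
d = r₁ − r₂: 0, -1, -2, 0, 3
d²: 0, 1, 4, 0, 9; Σd² = 14
ρ = 1 − 6·14/(5·24) = 1 − 84/120 = 0.300

0.300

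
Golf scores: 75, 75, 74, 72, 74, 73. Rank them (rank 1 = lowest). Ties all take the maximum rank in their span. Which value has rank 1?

Sorted (ascending): 72, 73, 74, 74, 75, 75
The 2 values of 74 occupy positions 3–4 → each gets rank 4.
The 2 values of 75 occupy positions 5–6 → each gets rank 6.
Rank 1 → value 72.

72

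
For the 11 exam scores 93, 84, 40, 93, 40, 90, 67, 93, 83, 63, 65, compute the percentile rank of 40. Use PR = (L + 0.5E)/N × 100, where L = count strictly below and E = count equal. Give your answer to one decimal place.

9.1

N = 11.
Strictly below 40: 0. Equal to 40: 2.
PR = (0 + 0.5·2)/11 × 100 = 9.1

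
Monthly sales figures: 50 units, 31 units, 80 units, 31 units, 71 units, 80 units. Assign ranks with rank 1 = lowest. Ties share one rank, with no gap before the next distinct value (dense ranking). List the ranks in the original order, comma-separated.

2, 1, 4, 1, 3, 4

Sorted (ascending): 31, 31, 50, 71, 80, 80
The 2 values of 31 share dense rank 1.
The 2 values of 80 share dense rank 4.
Remaining distinct values take the next consecutive integers.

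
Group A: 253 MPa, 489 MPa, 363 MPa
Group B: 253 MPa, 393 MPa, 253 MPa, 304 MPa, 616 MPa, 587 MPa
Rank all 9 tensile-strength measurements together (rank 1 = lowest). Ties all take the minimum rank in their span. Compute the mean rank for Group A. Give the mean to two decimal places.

4.33

Sorted (ascending): 253, 253, 253, 304, 363, 393, 489, 587, 616
The 3 values of 253 occupy positions 1–3 → each gets rank 1.
Group A values → pooled ranks: 253→1, 489→7, 363→5
Mean rank = (1 + 7 + 5) / 3 = 4.33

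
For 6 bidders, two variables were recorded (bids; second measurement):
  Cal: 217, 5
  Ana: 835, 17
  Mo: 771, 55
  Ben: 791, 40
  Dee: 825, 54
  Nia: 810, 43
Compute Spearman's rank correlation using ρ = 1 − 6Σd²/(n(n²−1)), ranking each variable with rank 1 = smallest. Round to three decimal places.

Ranks of variable 1: 1, 6, 2, 3, 5, 4
Ranks of variable 2: 1, 2, 6, 3, 5, 4
d = r₁ − r₂: 0, 4, -4, 0, 0, 0
d²: 0, 16, 16, 0, 0, 0; Σd² = 32
ρ = 1 − 6·32/(6·35) = 1 − 192/210 = 0.086

0.086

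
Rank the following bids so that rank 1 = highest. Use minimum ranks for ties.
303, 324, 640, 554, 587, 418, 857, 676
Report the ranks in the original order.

8, 7, 3, 5, 4, 6, 1, 2

Sorted (descending): 857, 676, 640, 587, 554, 418, 324, 303
No ties — each value takes its position as its rank.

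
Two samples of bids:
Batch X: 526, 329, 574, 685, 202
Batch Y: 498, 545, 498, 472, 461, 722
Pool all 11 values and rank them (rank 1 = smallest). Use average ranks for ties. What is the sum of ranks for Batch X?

Sorted (ascending): 202, 329, 461, 472, 498, 498, 526, 545, 574, 685, 722
The 2 values of 498 occupy positions 5–6 → average rank (5+6)/2 = 5.5.
Batch X values → pooled ranks: 526→7, 329→2, 574→9, 685→10, 202→1
Rank sum = 7 + 2 + 9 + 10 + 1 = 29

29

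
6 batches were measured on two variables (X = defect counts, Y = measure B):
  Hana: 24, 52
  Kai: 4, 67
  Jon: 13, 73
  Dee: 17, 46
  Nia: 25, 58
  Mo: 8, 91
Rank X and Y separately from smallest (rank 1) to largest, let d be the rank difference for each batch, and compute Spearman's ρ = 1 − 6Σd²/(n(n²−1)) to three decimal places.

Ranks of variable 1: 5, 1, 3, 4, 6, 2
Ranks of variable 2: 2, 4, 5, 1, 3, 6
d = r₁ − r₂: 3, -3, -2, 3, 3, -4
d²: 9, 9, 4, 9, 9, 16; Σd² = 56
ρ = 1 − 6·56/(6·35) = 1 − 336/210 = -0.600

-0.600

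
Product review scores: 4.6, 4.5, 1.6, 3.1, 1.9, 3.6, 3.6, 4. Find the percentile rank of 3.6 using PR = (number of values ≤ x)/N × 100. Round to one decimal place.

62.5

N = 8.
Strictly below 3.6: 3. Equal to 3.6: 2.
PR = 5/8 × 100 = 62.5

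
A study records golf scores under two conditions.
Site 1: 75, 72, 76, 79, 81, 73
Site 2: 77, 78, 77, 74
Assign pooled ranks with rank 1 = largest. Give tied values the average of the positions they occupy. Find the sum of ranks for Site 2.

Sorted (descending): 81, 79, 78, 77, 77, 76, 75, 74, 73, 72
The 2 values of 77 occupy positions 4–5 → average rank (4+5)/2 = 4.5.
Site 2 values → pooled ranks: 77→4.5, 78→3, 77→4.5, 74→8
Rank sum = 4.5 + 3 + 4.5 + 8 = 20

20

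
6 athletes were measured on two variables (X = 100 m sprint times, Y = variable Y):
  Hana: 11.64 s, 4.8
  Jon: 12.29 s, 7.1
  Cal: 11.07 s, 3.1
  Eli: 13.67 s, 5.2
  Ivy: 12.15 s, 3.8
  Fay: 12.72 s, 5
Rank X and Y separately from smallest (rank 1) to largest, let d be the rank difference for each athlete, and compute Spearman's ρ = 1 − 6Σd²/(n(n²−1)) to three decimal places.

Ranks of variable 1: 2, 4, 1, 6, 3, 5
Ranks of variable 2: 3, 6, 1, 5, 2, 4
d = r₁ − r₂: -1, -2, 0, 1, 1, 1
d²: 1, 4, 0, 1, 1, 1; Σd² = 8
ρ = 1 − 6·8/(6·35) = 1 − 48/210 = 0.771

0.771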